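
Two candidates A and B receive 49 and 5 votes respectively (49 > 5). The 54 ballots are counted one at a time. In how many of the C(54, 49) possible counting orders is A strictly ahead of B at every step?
Strict-lead orderings = 2576860

Total orderings of the 54 votes with 49 for A: C(54, 49) = 3162510. By the Bertrand ballot formula (Cycle Lemma / reflection principle), the number of orderings in which A is strictly ahead of B throughout is (p − q)/(p + q) · C(p + q, p) = (49 − 5)/(49 + 5) · 3162510 = 2576860.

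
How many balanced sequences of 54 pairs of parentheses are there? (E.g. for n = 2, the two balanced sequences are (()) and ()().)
C_54 = 451959718027953471447609509424

These balanced parentheses are counted by the Catalan number C_n = (1/(n + 1)) · C(2n, n). For n = 54: C_54 = (1/55) · C(108, 54) = 24857784491537440929618523018320/55 = 451959718027953471447609509424.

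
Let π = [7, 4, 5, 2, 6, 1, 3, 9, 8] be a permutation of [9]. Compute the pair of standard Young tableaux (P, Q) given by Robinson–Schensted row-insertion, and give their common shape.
P = [1, 3, 6, 8] / [2, 5, 9] / [4] / [7];  Q = [1, 3, 5, 8] / [2, 7, 9] / [4] / [6];  common shape = (4, 3, 1, 1)

Row-insert the values π_1, π_2, … into P one at a time, bumping the leftmost entry strictly greater than the inserted value down to the next row. The recording tableau Q records, in position (i, j), the step at which that cell was added to P.
  Insert 7 (step 1): P = [7];  Q = [1]
  Insert 4 (step 2): P = [4] / [7];  Q = [1] / [2]
  Insert 5 (step 3): P = [4, 5] / [7];  Q = [1, 3] / [2]
  Insert 2 (step 4): P = [2, 5] / [4] / [7];  Q = [1, 3] / [2] / [4]
  Insert 6 (step 5): P = [2, 5, 6] / [4] / [7];  Q = [1, 3, 5] / [2] / [4]
  Insert 1 (step 6): P = [1, 5, 6] / [2] / [4] / [7];  Q = [1, 3, 5] / [2] / [4] / [6]
  Insert 3 (step 7): P = [1, 3, 6] / [2, 5] / [4] / [7];  Q = [1, 3, 5] / [2, 7] / [4] / [6]
  Insert 9 (step 8): P = [1, 3, 6, 9] / [2, 5] / [4] / [7];  Q = [1, 3, 5, 8] / [2, 7] / [4] / [6]
  Insert 8 (step 9): P = [1, 3, 6, 8] / [2, 5, 9] / [4] / [7];  Q = [1, 3, 5, 8] / [2, 7, 9] / [4] / [6]
Final shape: (4, 3, 1, 1).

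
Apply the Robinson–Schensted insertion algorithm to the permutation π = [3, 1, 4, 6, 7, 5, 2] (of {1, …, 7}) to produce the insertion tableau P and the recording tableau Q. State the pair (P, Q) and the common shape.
P = [1, 2, 5, 7] / [3, 4] / [6];  Q = [1, 3, 4, 5] / [2, 6] / [7];  common shape = (4, 2, 1)

Row-insert the values π_1, π_2, … into P one at a time, bumping the leftmost entry strictly greater than the inserted value down to the next row. The recording tableau Q records, in position (i, j), the step at which that cell was added to P.
  Insert 3 (step 1): P = [3];  Q = [1]
  Insert 1 (step 2): P = [1] / [3];  Q = [1] / [2]
  Insert 4 (step 3): P = [1, 4] / [3];  Q = [1, 3] / [2]
  Insert 6 (step 4): P = [1, 4, 6] / [3];  Q = [1, 3, 4] / [2]
  Insert 7 (step 5): P = [1, 4, 6, 7] / [3];  Q = [1, 3, 4, 5] / [2]
  Insert 5 (step 6): P = [1, 4, 5, 7] / [3, 6];  Q = [1, 3, 4, 5] / [2, 6]
  Insert 2 (step 7): P = [1, 2, 5, 7] / [3, 4] / [6];  Q = [1, 3, 4, 5] / [2, 6] / [7]
Final shape: (4, 2, 1).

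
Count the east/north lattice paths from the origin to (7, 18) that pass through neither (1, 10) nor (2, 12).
Number of paths = 420871

Inclusion–exclusion. Total paths: C(25, 7) = 480700. Through P₁: C(11, 1)·C(14, 6) = 33033. Through P₂: C(14, 2)·C(11, 5) = 42042. Since P₁ is strictly southwest of P₂, a monotone path through both must visit P₁ then P₂; paths through both = C(11, 1)·C(3, 1)·C(11, 5) = 15246. Avoid both = 480700 − 33033 − 42042 + 15246 = 420871.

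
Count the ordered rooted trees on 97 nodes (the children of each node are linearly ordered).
C_96 = 3721443204405954385563870541379246659709506697378694300

These ordered rooted trees are counted by the Catalan number C_n = (1/(n + 1)) · C(2n, n). For n = 96: C_96 = (1/97) · C(192, 96) = 360979990827377575399695442513786925991822149645733347100/97 = 3721443204405954385563870541379246659709506697378694300.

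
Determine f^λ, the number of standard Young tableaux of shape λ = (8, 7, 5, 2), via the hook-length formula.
# SYT of shape (8, 7, 5, 2) = 407386980

Hook-length formula: f^λ = n! / Π hook(c), product over all cells c of the Young diagram. For λ = (8, 7, 5, 2), n = 22 boxes. Hook lengths by row (left-to-right, top-to-bottom): [11, 10, 8, 7, 6, 4, 3, 1]; [9, 8, 6, 5, 4, 2, 1]; [6, 5, 3, 2, 1]; [2, 1]. Product of hooks = 2759049216000. So f^λ = 22! / 2759049216000 = 1124000727777607680000 / 2759049216000 = 407386980.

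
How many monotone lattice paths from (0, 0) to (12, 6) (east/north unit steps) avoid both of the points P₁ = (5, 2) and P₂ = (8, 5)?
Number of paths = 7299

Inclusion–exclusion. Total paths: C(18, 12) = 18564. Through P₁: C(7, 5)·C(11, 7) = 6930. Through P₂: C(13, 8)·C(5, 4) = 6435. Since P₁ is strictly southwest of P₂, a monotone path through both must visit P₁ then P₂; paths through both = C(7, 5)·C(6, 3)·C(5, 4) = 2100. Avoid both = 18564 − 6930 − 6435 + 2100 = 7299.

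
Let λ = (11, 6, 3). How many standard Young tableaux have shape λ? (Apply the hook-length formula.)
# SYT of shape (11, 6, 3) = 3100800

Hook-length formula: f^λ = n! / Π hook(c), product over all cells c of the Young diagram. For λ = (11, 6, 3), n = 20 boxes. Hook lengths by row (left-to-right, top-to-bottom): [13, 12, 11, 9, 8, 7, 5, 4, 3, 2, 1]; [7, 6, 5, 3, 2, 1]; [3, 2, 1]. Product of hooks = 784604620800. So f^λ = 20! / 784604620800 = 2432902008176640000 / 784604620800 = 3100800.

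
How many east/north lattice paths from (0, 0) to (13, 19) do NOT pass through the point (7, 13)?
Number of paths = 275745120

Total paths from (0, 0) to (13, 19): C(32, 13) = 347373600. Paths through (7, 13): (paths (0, 0) → (7, 13)) × (paths (7, 13) → (13, 19)) = C(20, 7) · C(12, 6) = 77520 · 924 = 71628480. Avoidance count = 347373600 − 71628480 = 275745120.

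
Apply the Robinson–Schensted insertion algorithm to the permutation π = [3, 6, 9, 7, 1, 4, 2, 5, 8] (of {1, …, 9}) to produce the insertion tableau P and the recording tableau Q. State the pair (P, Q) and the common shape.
P = [1, 2, 5, 8] / [3, 4, 7] / [6] / [9];  Q = [1, 2, 3, 9] / [4, 6, 8] / [5] / [7];  common shape = (4, 3, 1, 1)

Row-insert the values π_1, π_2, … into P one at a time, bumping the leftmost entry strictly greater than the inserted value down to the next row. The recording tableau Q records, in position (i, j), the step at which that cell was added to P.
  Insert 3 (step 1): P = [3];  Q = [1]
  Insert 6 (step 2): P = [3, 6];  Q = [1, 2]
  Insert 9 (step 3): P = [3, 6, 9];  Q = [1, 2, 3]
  Insert 7 (step 4): P = [3, 6, 7] / [9];  Q = [1, 2, 3] / [4]
  Insert 1 (step 5): P = [1, 6, 7] / [3] / [9];  Q = [1, 2, 3] / [4] / [5]
  Insert 4 (step 6): P = [1, 4, 7] / [3, 6] / [9];  Q = [1, 2, 3] / [4, 6] / [5]
  Insert 2 (step 7): P = [1, 2, 7] / [3, 4] / [6] / [9];  Q = [1, 2, 3] / [4, 6] / [5] / [7]
  Insert 5 (step 8): P = [1, 2, 5] / [3, 4, 7] / [6] / [9];  Q = [1, 2, 3] / [4, 6, 8] / [5] / [7]
  Insert 8 (step 9): P = [1, 2, 5, 8] / [3, 4, 7] / [6] / [9];  Q = [1, 2, 3, 9] / [4, 6, 8] / [5] / [7]
Final shape: (4, 3, 1, 1).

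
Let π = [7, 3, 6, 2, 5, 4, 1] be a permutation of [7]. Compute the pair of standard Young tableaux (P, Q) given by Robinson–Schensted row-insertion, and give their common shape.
P = [1, 4] / [2, 5] / [3] / [6] / [7];  Q = [1, 3] / [2, 5] / [4] / [6] / [7];  common shape = (2, 2, 1, 1, 1)

Row-insert the values π_1, π_2, … into P one at a time, bumping the leftmost entry strictly greater than the inserted value down to the next row. The recording tableau Q records, in position (i, j), the step at which that cell was added to P.
  Insert 7 (step 1): P = [7];  Q = [1]
  Insert 3 (step 2): P = [3] / [7];  Q = [1] / [2]
  Insert 6 (step 3): P = [3, 6] / [7];  Q = [1, 3] / [2]
  Insert 2 (step 4): P = [2, 6] / [3] / [7];  Q = [1, 3] / [2] / [4]
  Insert 5 (step 5): P = [2, 5] / [3, 6] / [7];  Q = [1, 3] / [2, 5] / [4]
  Insert 4 (step 6): P = [2, 4] / [3, 5] / [6] / [7];  Q = [1, 3] / [2, 5] / [4] / [6]
  Insert 1 (step 7): P = [1, 4] / [2, 5] / [3] / [6] / [7];  Q = [1, 3] / [2, 5] / [4] / [6] / [7]
Final shape: (2, 2, 1, 1, 1).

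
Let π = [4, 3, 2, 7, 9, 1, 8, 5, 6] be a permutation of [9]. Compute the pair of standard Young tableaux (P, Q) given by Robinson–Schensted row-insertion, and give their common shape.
P = [1, 5, 6] / [2, 7, 8] / [3, 9] / [4];  Q = [1, 4, 5] / [2, 7, 9] / [3, 8] / [6];  common shape = (3, 3, 2, 1)

Row-insert the values π_1, π_2, … into P one at a time, bumping the leftmost entry strictly greater than the inserted value down to the next row. The recording tableau Q records, in position (i, j), the step at which that cell was added to P.
  Insert 4 (step 1): P = [4];  Q = [1]
  Insert 3 (step 2): P = [3] / [4];  Q = [1] / [2]
  Insert 2 (step 3): P = [2] / [3] / [4];  Q = [1] / [2] / [3]
  Insert 7 (step 4): P = [2, 7] / [3] / [4];  Q = [1, 4] / [2] / [3]
  Insert 9 (step 5): P = [2, 7, 9] / [3] / [4];  Q = [1, 4, 5] / [2] / [3]
  Insert 1 (step 6): P = [1, 7, 9] / [2] / [3] / [4];  Q = [1, 4, 5] / [2] / [3] / [6]
  Insert 8 (step 7): P = [1, 7, 8] / [2, 9] / [3] / [4];  Q = [1, 4, 5] / [2, 7] / [3] / [6]
  Insert 5 (step 8): P = [1, 5, 8] / [2, 7] / [3, 9] / [4];  Q = [1, 4, 5] / [2, 7] / [3, 8] / [6]
  Insert 6 (step 9): P = [1, 5, 6] / [2, 7, 8] / [3, 9] / [4];  Q = [1, 4, 5] / [2, 7, 9] / [3, 8] / [6]
Final shape: (3, 3, 2, 1).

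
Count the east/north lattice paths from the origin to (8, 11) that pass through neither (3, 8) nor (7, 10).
Number of paths = 32396

Inclusion–exclusion. Total paths: C(19, 8) = 75582. Through P₁: C(11, 3)·C(8, 5) = 9240. Through P₂: C(17, 7)·C(2, 1) = 38896. Since P₁ is strictly southwest of P₂, a monotone path through both must visit P₁ then P₂; paths through both = C(11, 3)·C(6, 4)·C(2, 1) = 4950. Avoid both = 75582 − 9240 − 38896 + 4950 = 32396.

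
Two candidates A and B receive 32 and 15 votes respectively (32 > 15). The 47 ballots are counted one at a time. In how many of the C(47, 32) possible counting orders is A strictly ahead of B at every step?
Strict-lead orderings = 271861216539

Total orderings of the 47 votes with 32 for A: C(47, 32) = 751616304549. By the Bertrand ballot formula (Cycle Lemma / reflection principle), the number of orderings in which A is strictly ahead of B throughout is (p − q)/(p + q) · C(p + q, p) = (32 − 15)/(32 + 15) · 751616304549 = 271861216539.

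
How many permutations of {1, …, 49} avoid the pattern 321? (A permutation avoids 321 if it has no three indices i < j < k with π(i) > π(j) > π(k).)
C_49 = 509552245179617138054608572

These 321-avoiding permutations are counted by the Catalan number C_n = (1/(n + 1)) · C(2n, n). For n = 49: C_49 = (1/50) · C(98, 49) = 25477612258980856902730428600/50 = 509552245179617138054608572.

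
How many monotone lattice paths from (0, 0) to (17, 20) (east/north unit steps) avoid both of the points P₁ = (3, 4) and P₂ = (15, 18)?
Number of paths = 6620742165

Inclusion–exclusion. Total paths: C(37, 17) = 15905368710. Through P₁: C(7, 3)·C(30, 14) = 5089793625. Through P₂: C(33, 15)·C(4, 2) = 6222949920. Since P₁ is strictly southwest of P₂, a monotone path through both must visit P₁ then P₂; paths through both = C(7, 3)·C(26, 12)·C(4, 2) = 2028117000. Avoid both = 15905368710 − 5089793625 − 6222949920 + 2028117000 = 6620742165.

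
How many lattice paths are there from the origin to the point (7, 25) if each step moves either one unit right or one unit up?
Number of paths = 3365856

A monotone lattice path from (0, 0) to (7, 25) consists of 7 east steps and 25 north steps in some order, so it is determined by which 7 of the 32 steps are east. The count is C(32, 7) = 3365856.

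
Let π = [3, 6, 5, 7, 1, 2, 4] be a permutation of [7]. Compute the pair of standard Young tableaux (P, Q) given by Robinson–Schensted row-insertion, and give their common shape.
P = [1, 2, 4] / [3, 5, 7] / [6];  Q = [1, 2, 4] / [3, 6, 7] / [5];  common shape = (3, 3, 1)

Row-insert the values π_1, π_2, … into P one at a time, bumping the leftmost entry strictly greater than the inserted value down to the next row. The recording tableau Q records, in position (i, j), the step at which that cell was added to P.
  Insert 3 (step 1): P = [3];  Q = [1]
  Insert 6 (step 2): P = [3, 6];  Q = [1, 2]
  Insert 5 (step 3): P = [3, 5] / [6];  Q = [1, 2] / [3]
  Insert 7 (step 4): P = [3, 5, 7] / [6];  Q = [1, 2, 4] / [3]
  Insert 1 (step 5): P = [1, 5, 7] / [3] / [6];  Q = [1, 2, 4] / [3] / [5]
  Insert 2 (step 6): P = [1, 2, 7] / [3, 5] / [6];  Q = [1, 2, 4] / [3, 6] / [5]
  Insert 4 (step 7): P = [1, 2, 4] / [3, 5, 7] / [6];  Q = [1, 2, 4] / [3, 6, 7] / [5]
Final shape: (3, 3, 1).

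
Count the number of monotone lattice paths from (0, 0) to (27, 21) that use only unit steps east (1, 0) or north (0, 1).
Number of paths = 22314239266528

A monotone lattice path from (0, 0) to (27, 21) consists of 27 east steps and 21 north steps in some order, so it is determined by which 27 of the 48 steps are east. The count is C(48, 27) = 22314239266528.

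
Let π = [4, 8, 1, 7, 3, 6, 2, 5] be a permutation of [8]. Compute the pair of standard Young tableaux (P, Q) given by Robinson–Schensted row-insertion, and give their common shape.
P = [1, 2, 5] / [3, 6] / [4, 7] / [8];  Q = [1, 2, 6] / [3, 4] / [5, 8] / [7];  common shape = (3, 2, 2, 1)

Row-insert the values π_1, π_2, … into P one at a time, bumping the leftmost entry strictly greater than the inserted value down to the next row. The recording tableau Q records, in position (i, j), the step at which that cell was added to P.
  Insert 4 (step 1): P = [4];  Q = [1]
  Insert 8 (step 2): P = [4, 8];  Q = [1, 2]
  Insert 1 (step 3): P = [1, 8] / [4];  Q = [1, 2] / [3]
  Insert 7 (step 4): P = [1, 7] / [4, 8];  Q = [1, 2] / [3, 4]
  Insert 3 (step 5): P = [1, 3] / [4, 7] / [8];  Q = [1, 2] / [3, 4] / [5]
  Insert 6 (step 6): P = [1, 3, 6] / [4, 7] / [8];  Q = [1, 2, 6] / [3, 4] / [5]
  Insert 2 (step 7): P = [1, 2, 6] / [3, 7] / [4] / [8];  Q = [1, 2, 6] / [3, 4] / [5] / [7]
  Insert 5 (step 8): P = [1, 2, 5] / [3, 6] / [4, 7] / [8];  Q = [1, 2, 6] / [3, 4] / [5, 8] / [7]
Final shape: (3, 2, 2, 1).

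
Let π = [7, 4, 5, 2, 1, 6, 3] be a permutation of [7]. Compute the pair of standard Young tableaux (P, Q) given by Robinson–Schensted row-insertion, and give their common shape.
P = [1, 3, 6] / [2, 5] / [4] / [7];  Q = [1, 3, 6] / [2, 7] / [4] / [5];  common shape = (3, 2, 1, 1)

Row-insert the values π_1, π_2, … into P one at a time, bumping the leftmost entry strictly greater than the inserted value down to the next row. The recording tableau Q records, in position (i, j), the step at which that cell was added to P.
  Insert 7 (step 1): P = [7];  Q = [1]
  Insert 4 (step 2): P = [4] / [7];  Q = [1] / [2]
  Insert 5 (step 3): P = [4, 5] / [7];  Q = [1, 3] / [2]
  Insert 2 (step 4): P = [2, 5] / [4] / [7];  Q = [1, 3] / [2] / [4]
  Insert 1 (step 5): P = [1, 5] / [2] / [4] / [7];  Q = [1, 3] / [2] / [4] / [5]
  Insert 6 (step 6): P = [1, 5, 6] / [2] / [4] / [7];  Q = [1, 3, 6] / [2] / [4] / [5]
  Insert 3 (step 7): P = [1, 3, 6] / [2, 5] / [4] / [7];  Q = [1, 3, 6] / [2, 7] / [4] / [5]
Final shape: (3, 2, 1, 1).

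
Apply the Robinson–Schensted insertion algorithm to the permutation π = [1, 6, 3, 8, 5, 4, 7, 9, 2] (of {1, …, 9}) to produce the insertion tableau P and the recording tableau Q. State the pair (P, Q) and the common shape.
P = [1, 2, 4, 7, 9] / [3, 8] / [5] / [6];  Q = [1, 2, 4, 7, 8] / [3, 5] / [6] / [9];  common shape = (5, 2, 1, 1)

Row-insert the values π_1, π_2, … into P one at a time, bumping the leftmost entry strictly greater than the inserted value down to the next row. The recording tableau Q records, in position (i, j), the step at which that cell was added to P.
  Insert 1 (step 1): P = [1];  Q = [1]
  Insert 6 (step 2): P = [1, 6];  Q = [1, 2]
  Insert 3 (step 3): P = [1, 3] / [6];  Q = [1, 2] / [3]
  Insert 8 (step 4): P = [1, 3, 8] / [6];  Q = [1, 2, 4] / [3]
  Insert 5 (step 5): P = [1, 3, 5] / [6, 8];  Q = [1, 2, 4] / [3, 5]
  Insert 4 (step 6): P = [1, 3, 4] / [5, 8] / [6];  Q = [1, 2, 4] / [3, 5] / [6]
  Insert 7 (step 7): P = [1, 3, 4, 7] / [5, 8] / [6];  Q = [1, 2, 4, 7] / [3, 5] / [6]
  Insert 9 (step 8): P = [1, 3, 4, 7, 9] / [5, 8] / [6];  Q = [1, 2, 4, 7, 8] / [3, 5] / [6]
  Insert 2 (step 9): P = [1, 2, 4, 7, 9] / [3, 8] / [5] / [6];  Q = [1, 2, 4, 7, 8] / [3, 5] / [6] / [9]
Final shape: (5, 2, 1, 1).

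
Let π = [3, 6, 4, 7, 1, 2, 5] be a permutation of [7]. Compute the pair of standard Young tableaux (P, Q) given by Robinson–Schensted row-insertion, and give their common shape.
P = [1, 2, 5] / [3, 4, 7] / [6];  Q = [1, 2, 4] / [3, 6, 7] / [5];  common shape = (3, 3, 1)

Row-insert the values π_1, π_2, … into P one at a time, bumping the leftmost entry strictly greater than the inserted value down to the next row. The recording tableau Q records, in position (i, j), the step at which that cell was added to P.
  Insert 3 (step 1): P = [3];  Q = [1]
  Insert 6 (step 2): P = [3, 6];  Q = [1, 2]
  Insert 4 (step 3): P = [3, 4] / [6];  Q = [1, 2] / [3]
  Insert 7 (step 4): P = [3, 4, 7] / [6];  Q = [1, 2, 4] / [3]
  Insert 1 (step 5): P = [1, 4, 7] / [3] / [6];  Q = [1, 2, 4] / [3] / [5]
  Insert 2 (step 6): P = [1, 2, 7] / [3, 4] / [6];  Q = [1, 2, 4] / [3, 6] / [5]
  Insert 5 (step 7): P = [1, 2, 5] / [3, 4, 7] / [6];  Q = [1, 2, 4] / [3, 6, 7] / [5]
Final shape: (3, 3, 1).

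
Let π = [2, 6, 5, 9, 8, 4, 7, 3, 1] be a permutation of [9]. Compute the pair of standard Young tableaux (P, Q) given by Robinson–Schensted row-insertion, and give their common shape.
P = [1, 3, 7] / [2, 8] / [4, 9] / [5] / [6];  Q = [1, 2, 4] / [3, 5] / [6, 7] / [8] / [9];  common shape = (3, 2, 2, 1, 1)

Row-insert the values π_1, π_2, … into P one at a time, bumping the leftmost entry strictly greater than the inserted value down to the next row. The recording tableau Q records, in position (i, j), the step at which that cell was added to P.
  Insert 2 (step 1): P = [2];  Q = [1]
  Insert 6 (step 2): P = [2, 6];  Q = [1, 2]
  Insert 5 (step 3): P = [2, 5] / [6];  Q = [1, 2] / [3]
  Insert 9 (step 4): P = [2, 5, 9] / [6];  Q = [1, 2, 4] / [3]
  Insert 8 (step 5): P = [2, 5, 8] / [6, 9];  Q = [1, 2, 4] / [3, 5]
  Insert 4 (step 6): P = [2, 4, 8] / [5, 9] / [6];  Q = [1, 2, 4] / [3, 5] / [6]
  Insert 7 (step 7): P = [2, 4, 7] / [5, 8] / [6, 9];  Q = [1, 2, 4] / [3, 5] / [6, 7]
  Insert 3 (step 8): P = [2, 3, 7] / [4, 8] / [5, 9] / [6];  Q = [1, 2, 4] / [3, 5] / [6, 7] / [8]
  Insert 1 (step 9): P = [1, 3, 7] / [2, 8] / [4, 9] / [5] / [6];  Q = [1, 2, 4] / [3, 5] / [6, 7] / [8] / [9]
Final shape: (3, 2, 2, 1, 1).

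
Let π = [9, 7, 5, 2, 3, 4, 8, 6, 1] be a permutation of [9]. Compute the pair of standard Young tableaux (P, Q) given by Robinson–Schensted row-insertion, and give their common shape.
P = [1, 3, 4, 6] / [2, 8] / [5] / [7] / [9];  Q = [1, 5, 6, 7] / [2, 8] / [3] / [4] / [9];  common shape = (4, 2, 1, 1, 1)

Row-insert the values π_1, π_2, … into P one at a time, bumping the leftmost entry strictly greater than the inserted value down to the next row. The recording tableau Q records, in position (i, j), the step at which that cell was added to P.
  Insert 9 (step 1): P = [9];  Q = [1]
  Insert 7 (step 2): P = [7] / [9];  Q = [1] / [2]
  Insert 5 (step 3): P = [5] / [7] / [9];  Q = [1] / [2] / [3]
  Insert 2 (step 4): P = [2] / [5] / [7] / [9];  Q = [1] / [2] / [3] / [4]
  Insert 3 (step 5): P = [2, 3] / [5] / [7] / [9];  Q = [1, 5] / [2] / [3] / [4]
  Insert 4 (step 6): P = [2, 3, 4] / [5] / [7] / [9];  Q = [1, 5, 6] / [2] / [3] / [4]
  Insert 8 (step 7): P = [2, 3, 4, 8] / [5] / [7] / [9];  Q = [1, 5, 6, 7] / [2] / [3] / [4]
  Insert 6 (step 8): P = [2, 3, 4, 6] / [5, 8] / [7] / [9];  Q = [1, 5, 6, 7] / [2, 8] / [3] / [4]
  Insert 1 (step 9): P = [1, 3, 4, 6] / [2, 8] / [5] / [7] / [9];  Q = [1, 5, 6, 7] / [2, 8] / [3] / [4] / [9]
Final shape: (4, 2, 1, 1, 1).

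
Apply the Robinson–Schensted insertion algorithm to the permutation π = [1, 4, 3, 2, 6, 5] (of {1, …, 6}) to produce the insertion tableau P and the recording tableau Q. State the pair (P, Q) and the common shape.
P = [1, 2, 5] / [3, 6] / [4];  Q = [1, 2, 5] / [3, 6] / [4];  common shape = (3, 2, 1)

Row-insert the values π_1, π_2, … into P one at a time, bumping the leftmost entry strictly greater than the inserted value down to the next row. The recording tableau Q records, in position (i, j), the step at which that cell was added to P.
  Insert 1 (step 1): P = [1];  Q = [1]
  Insert 4 (step 2): P = [1, 4];  Q = [1, 2]
  Insert 3 (step 3): P = [1, 3] / [4];  Q = [1, 2] / [3]
  Insert 2 (step 4): P = [1, 2] / [3] / [4];  Q = [1, 2] / [3] / [4]
  Insert 6 (step 5): P = [1, 2, 6] / [3] / [4];  Q = [1, 2, 5] / [3] / [4]
  Insert 5 (step 6): P = [1, 2, 5] / [3, 6] / [4];  Q = [1, 2, 5] / [3, 6] / [4]
Final shape: (3, 2, 1).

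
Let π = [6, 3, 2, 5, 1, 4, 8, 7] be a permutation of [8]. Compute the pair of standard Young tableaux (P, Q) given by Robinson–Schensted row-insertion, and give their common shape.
P = [1, 4, 7] / [2, 5, 8] / [3] / [6];  Q = [1, 4, 7] / [2, 6, 8] / [3] / [5];  common shape = (3, 3, 1, 1)

Row-insert the values π_1, π_2, … into P one at a time, bumping the leftmost entry strictly greater than the inserted value down to the next row. The recording tableau Q records, in position (i, j), the step at which that cell was added to P.
  Insert 6 (step 1): P = [6];  Q = [1]
  Insert 3 (step 2): P = [3] / [6];  Q = [1] / [2]
  Insert 2 (step 3): P = [2] / [3] / [6];  Q = [1] / [2] / [3]
  Insert 5 (step 4): P = [2, 5] / [3] / [6];  Q = [1, 4] / [2] / [3]
  Insert 1 (step 5): P = [1, 5] / [2] / [3] / [6];  Q = [1, 4] / [2] / [3] / [5]
  Insert 4 (step 6): P = [1, 4] / [2, 5] / [3] / [6];  Q = [1, 4] / [2, 6] / [3] / [5]
  Insert 8 (step 7): P = [1, 4, 8] / [2, 5] / [3] / [6];  Q = [1, 4, 7] / [2, 6] / [3] / [5]
  Insert 7 (step 8): P = [1, 4, 7] / [2, 5, 8] / [3] / [6];  Q = [1, 4, 7] / [2, 6, 8] / [3] / [5]
Final shape: (3, 3, 1, 1).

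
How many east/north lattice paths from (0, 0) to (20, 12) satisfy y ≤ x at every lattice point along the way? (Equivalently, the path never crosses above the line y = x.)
Number of paths = 96768360

By the reflection principle (André's argument), the number of monotone paths to (20, 12) with n ≤ m that never go above y = x is C(32, 20) − C(32, 21) = 225792840 − 129024480 = 96768360.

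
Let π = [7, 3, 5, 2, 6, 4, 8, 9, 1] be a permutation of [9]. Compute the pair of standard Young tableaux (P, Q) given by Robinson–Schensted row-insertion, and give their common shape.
P = [1, 4, 6, 8, 9] / [2, 5] / [3] / [7];  Q = [1, 3, 5, 7, 8] / [2, 6] / [4] / [9];  common shape = (5, 2, 1, 1)

Row-insert the values π_1, π_2, … into P one at a time, bumping the leftmost entry strictly greater than the inserted value down to the next row. The recording tableau Q records, in position (i, j), the step at which that cell was added to P.
  Insert 7 (step 1): P = [7];  Q = [1]
  Insert 3 (step 2): P = [3] / [7];  Q = [1] / [2]
  Insert 5 (step 3): P = [3, 5] / [7];  Q = [1, 3] / [2]
  Insert 2 (step 4): P = [2, 5] / [3] / [7];  Q = [1, 3] / [2] / [4]
  Insert 6 (step 5): P = [2, 5, 6] / [3] / [7];  Q = [1, 3, 5] / [2] / [4]
  Insert 4 (step 6): P = [2, 4, 6] / [3, 5] / [7];  Q = [1, 3, 5] / [2, 6] / [4]
  Insert 8 (step 7): P = [2, 4, 6, 8] / [3, 5] / [7];  Q = [1, 3, 5, 7] / [2, 6] / [4]
  Insert 9 (step 8): P = [2, 4, 6, 8, 9] / [3, 5] / [7];  Q = [1, 3, 5, 7, 8] / [2, 6] / [4]
  Insert 1 (step 9): P = [1, 4, 6, 8, 9] / [2, 5] / [3] / [7];  Q = [1, 3, 5, 7, 8] / [2, 6] / [4] / [9]
Final shape: (5, 2, 1, 1).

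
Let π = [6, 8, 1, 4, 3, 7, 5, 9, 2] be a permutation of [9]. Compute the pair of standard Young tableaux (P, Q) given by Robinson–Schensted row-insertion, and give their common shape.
P = [1, 2, 5, 9] / [3, 7] / [4, 8] / [6];  Q = [1, 2, 6, 8] / [3, 4] / [5, 7] / [9];  common shape = (4, 2, 2, 1)

Row-insert the values π_1, π_2, … into P one at a time, bumping the leftmost entry strictly greater than the inserted value down to the next row. The recording tableau Q records, in position (i, j), the step at which that cell was added to P.
  Insert 6 (step 1): P = [6];  Q = [1]
  Insert 8 (step 2): P = [6, 8];  Q = [1, 2]
  Insert 1 (step 3): P = [1, 8] / [6];  Q = [1, 2] / [3]
  Insert 4 (step 4): P = [1, 4] / [6, 8];  Q = [1, 2] / [3, 4]
  Insert 3 (step 5): P = [1, 3] / [4, 8] / [6];  Q = [1, 2] / [3, 4] / [5]
  Insert 7 (step 6): P = [1, 3, 7] / [4, 8] / [6];  Q = [1, 2, 6] / [3, 4] / [5]
  Insert 5 (step 7): P = [1, 3, 5] / [4, 7] / [6, 8];  Q = [1, 2, 6] / [3, 4] / [5, 7]
  Insert 9 (step 8): P = [1, 3, 5, 9] / [4, 7] / [6, 8];  Q = [1, 2, 6, 8] / [3, 4] / [5, 7]
  Insert 2 (step 9): P = [1, 2, 5, 9] / [3, 7] / [4, 8] / [6];  Q = [1, 2, 6, 8] / [3, 4] / [5, 7] / [9]
Final shape: (4, 2, 2, 1).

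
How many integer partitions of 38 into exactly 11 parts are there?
p(38, 11 parts) = 2331

Partitions of n into exactly k parts are in bijection with partitions of n − k into at most k parts (subtract 1 from each part). So p(38, exactly 11) = p(27, parts ≤ 11). Computing via the recurrence p(m, j) = p(m, j−1) + p(m−j, j) gives 2331.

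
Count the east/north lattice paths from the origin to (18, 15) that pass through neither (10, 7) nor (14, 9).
Number of paths = 676513860

Inclusion–exclusion. Total paths: C(33, 18) = 1037158320. Through P₁: C(17, 10)·C(16, 8) = 250295760. Through P₂: C(23, 14)·C(10, 4) = 171609900. Since P₁ is strictly southwest of P₂, a monotone path through both must visit P₁ then P₂; paths through both = C(17, 10)·C(6, 4)·C(10, 4) = 61261200. Avoid both = 1037158320 − 250295760 − 171609900 + 61261200 = 676513860.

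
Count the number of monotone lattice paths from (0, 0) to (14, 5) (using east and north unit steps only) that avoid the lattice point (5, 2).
Number of paths = 7008

Total paths from (0, 0) to (14, 5): C(19, 14) = 11628. Paths through (5, 2): (paths (0, 0) → (5, 2)) × (paths (5, 2) → (14, 5)) = C(7, 5) · C(12, 9) = 21 · 220 = 4620. Avoidance count = 11628 − 4620 = 7008.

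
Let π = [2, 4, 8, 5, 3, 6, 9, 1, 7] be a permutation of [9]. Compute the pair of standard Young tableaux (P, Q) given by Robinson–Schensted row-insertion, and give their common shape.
P = [1, 3, 5, 6, 7] / [2, 9] / [4] / [8];  Q = [1, 2, 3, 6, 7] / [4, 9] / [5] / [8];  common shape = (5, 2, 1, 1)

Row-insert the values π_1, π_2, … into P one at a time, bumping the leftmost entry strictly greater than the inserted value down to the next row. The recording tableau Q records, in position (i, j), the step at which that cell was added to P.
  Insert 2 (step 1): P = [2];  Q = [1]
  Insert 4 (step 2): P = [2, 4];  Q = [1, 2]
  Insert 8 (step 3): P = [2, 4, 8];  Q = [1, 2, 3]
  Insert 5 (step 4): P = [2, 4, 5] / [8];  Q = [1, 2, 3] / [4]
  Insert 3 (step 5): P = [2, 3, 5] / [4] / [8];  Q = [1, 2, 3] / [4] / [5]
  Insert 6 (step 6): P = [2, 3, 5, 6] / [4] / [8];  Q = [1, 2, 3, 6] / [4] / [5]
  Insert 9 (step 7): P = [2, 3, 5, 6, 9] / [4] / [8];  Q = [1, 2, 3, 6, 7] / [4] / [5]
  Insert 1 (step 8): P = [1, 3, 5, 6, 9] / [2] / [4] / [8];  Q = [1, 2, 3, 6, 7] / [4] / [5] / [8]
  Insert 7 (step 9): P = [1, 3, 5, 6, 7] / [2, 9] / [4] / [8];  Q = [1, 2, 3, 6, 7] / [4, 9] / [5] / [8]
Final shape: (5, 2, 1, 1).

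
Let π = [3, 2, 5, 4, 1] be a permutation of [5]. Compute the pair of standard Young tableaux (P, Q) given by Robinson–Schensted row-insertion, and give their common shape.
P = [1, 4] / [2, 5] / [3];  Q = [1, 3] / [2, 4] / [5];  common shape = (2, 2, 1)

Row-insert the values π_1, π_2, … into P one at a time, bumping the leftmost entry strictly greater than the inserted value down to the next row. The recording tableau Q records, in position (i, j), the step at which that cell was added to P.
  Insert 3 (step 1): P = [3];  Q = [1]
  Insert 2 (step 2): P = [2] / [3];  Q = [1] / [2]
  Insert 5 (step 3): P = [2, 5] / [3];  Q = [1, 3] / [2]
  Insert 4 (step 4): P = [2, 4] / [3, 5];  Q = [1, 3] / [2, 4]
  Insert 1 (step 5): P = [1, 4] / [2, 5] / [3];  Q = [1, 3] / [2, 4] / [5]
Final shape: (2, 2, 1).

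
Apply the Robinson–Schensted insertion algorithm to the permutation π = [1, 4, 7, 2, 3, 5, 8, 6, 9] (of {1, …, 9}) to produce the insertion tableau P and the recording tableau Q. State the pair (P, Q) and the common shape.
P = [1, 2, 3, 5, 6, 9] / [4, 7, 8];  Q = [1, 2, 3, 6, 7, 9] / [4, 5, 8];  common shape = (6, 3)

Row-insert the values π_1, π_2, … into P one at a time, bumping the leftmost entry strictly greater than the inserted value down to the next row. The recording tableau Q records, in position (i, j), the step at which that cell was added to P.
  Insert 1 (step 1): P = [1];  Q = [1]
  Insert 4 (step 2): P = [1, 4];  Q = [1, 2]
  Insert 7 (step 3): P = [1, 4, 7];  Q = [1, 2, 3]
  Insert 2 (step 4): P = [1, 2, 7] / [4];  Q = [1, 2, 3] / [4]
  Insert 3 (step 5): P = [1, 2, 3] / [4, 7];  Q = [1, 2, 3] / [4, 5]
  Insert 5 (step 6): P = [1, 2, 3, 5] / [4, 7];  Q = [1, 2, 3, 6] / [4, 5]
  Insert 8 (step 7): P = [1, 2, 3, 5, 8] / [4, 7];  Q = [1, 2, 3, 6, 7] / [4, 5]
  Insert 6 (step 8): P = [1, 2, 3, 5, 6] / [4, 7, 8];  Q = [1, 2, 3, 6, 7] / [4, 5, 8]
  Insert 9 (step 9): P = [1, 2, 3, 5, 6, 9] / [4, 7, 8];  Q = [1, 2, 3, 6, 7, 9] / [4, 5, 8]
Final shape: (6, 3).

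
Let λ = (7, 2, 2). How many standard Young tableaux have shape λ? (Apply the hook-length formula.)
# SYT of shape (7, 2, 2) = 385

Hook-length formula: f^λ = n! / Π hook(c), product over all cells c of the Young diagram. For λ = (7, 2, 2), n = 11 boxes. Hook lengths by row (left-to-right, top-to-bottom): [9, 8, 5, 4, 3, 2, 1]; [3, 2]; [2, 1]. Product of hooks = 103680. So f^λ = 11! / 103680 = 39916800 / 103680 = 385.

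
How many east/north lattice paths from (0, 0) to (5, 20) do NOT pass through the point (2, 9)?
Number of paths = 33110

Total paths from (0, 0) to (5, 20): C(25, 5) = 53130. Paths through (2, 9): (paths (0, 0) → (2, 9)) × (paths (2, 9) → (5, 20)) = C(11, 2) · C(14, 3) = 55 · 364 = 20020. Avoidance count = 53130 − 20020 = 33110.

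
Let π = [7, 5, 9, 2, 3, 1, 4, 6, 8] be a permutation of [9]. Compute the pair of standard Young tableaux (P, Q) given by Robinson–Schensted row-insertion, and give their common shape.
P = [1, 3, 4, 6, 8] / [2, 9] / [5] / [7];  Q = [1, 3, 7, 8, 9] / [2, 5] / [4] / [6];  common shape = (5, 2, 1, 1)

Row-insert the values π_1, π_2, … into P one at a time, bumping the leftmost entry strictly greater than the inserted value down to the next row. The recording tableau Q records, in position (i, j), the step at which that cell was added to P.
  Insert 7 (step 1): P = [7];  Q = [1]
  Insert 5 (step 2): P = [5] / [7];  Q = [1] / [2]
  Insert 9 (step 3): P = [5, 9] / [7];  Q = [1, 3] / [2]
  Insert 2 (step 4): P = [2, 9] / [5] / [7];  Q = [1, 3] / [2] / [4]
  Insert 3 (step 5): P = [2, 3] / [5, 9] / [7];  Q = [1, 3] / [2, 5] / [4]
  Insert 1 (step 6): P = [1, 3] / [2, 9] / [5] / [7];  Q = [1, 3] / [2, 5] / [4] / [6]
  Insert 4 (step 7): P = [1, 3, 4] / [2, 9] / [5] / [7];  Q = [1, 3, 7] / [2, 5] / [4] / [6]
  Insert 6 (step 8): P = [1, 3, 4, 6] / [2, 9] / [5] / [7];  Q = [1, 3, 7, 8] / [2, 5] / [4] / [6]
  Insert 8 (step 9): P = [1, 3, 4, 6, 8] / [2, 9] / [5] / [7];  Q = [1, 3, 7, 8, 9] / [2, 5] / [4] / [6]
Final shape: (5, 2, 1, 1).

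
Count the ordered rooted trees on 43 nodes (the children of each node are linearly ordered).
C_42 = 39044429911904443959240

These ordered rooted trees are counted by the Catalan number C_n = (1/(n + 1)) · C(2n, n). For n = 42: C_42 = (1/43) · C(84, 42) = 1678910486211891090247320/43 = 39044429911904443959240.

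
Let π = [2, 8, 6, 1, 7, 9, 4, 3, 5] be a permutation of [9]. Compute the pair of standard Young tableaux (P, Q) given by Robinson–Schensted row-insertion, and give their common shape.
P = [1, 3, 5, 9] / [2, 4, 7] / [6] / [8];  Q = [1, 2, 5, 6] / [3, 7, 9] / [4] / [8];  common shape = (4, 3, 1, 1)

Row-insert the values π_1, π_2, … into P one at a time, bumping the leftmost entry strictly greater than the inserted value down to the next row. The recording tableau Q records, in position (i, j), the step at which that cell was added to P.
  Insert 2 (step 1): P = [2];  Q = [1]
  Insert 8 (step 2): P = [2, 8];  Q = [1, 2]
  Insert 6 (step 3): P = [2, 6] / [8];  Q = [1, 2] / [3]
  Insert 1 (step 4): P = [1, 6] / [2] / [8];  Q = [1, 2] / [3] / [4]
  Insert 7 (step 5): P = [1, 6, 7] / [2] / [8];  Q = [1, 2, 5] / [3] / [4]
  Insert 9 (step 6): P = [1, 6, 7, 9] / [2] / [8];  Q = [1, 2, 5, 6] / [3] / [4]
  Insert 4 (step 7): P = [1, 4, 7, 9] / [2, 6] / [8];  Q = [1, 2, 5, 6] / [3, 7] / [4]
  Insert 3 (step 8): P = [1, 3, 7, 9] / [2, 4] / [6] / [8];  Q = [1, 2, 5, 6] / [3, 7] / [4] / [8]
  Insert 5 (step 9): P = [1, 3, 5, 9] / [2, 4, 7] / [6] / [8];  Q = [1, 2, 5, 6] / [3, 7, 9] / [4] / [8]
Final shape: (4, 3, 1, 1).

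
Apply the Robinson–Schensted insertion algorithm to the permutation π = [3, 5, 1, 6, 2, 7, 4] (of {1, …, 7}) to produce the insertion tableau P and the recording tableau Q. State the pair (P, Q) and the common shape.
P = [1, 2, 4, 7] / [3, 5, 6];  Q = [1, 2, 4, 6] / [3, 5, 7];  common shape = (4, 3)

Row-insert the values π_1, π_2, … into P one at a time, bumping the leftmost entry strictly greater than the inserted value down to the next row. The recording tableau Q records, in position (i, j), the step at which that cell was added to P.
  Insert 3 (step 1): P = [3];  Q = [1]
  Insert 5 (step 2): P = [3, 5];  Q = [1, 2]
  Insert 1 (step 3): P = [1, 5] / [3];  Q = [1, 2] / [3]
  Insert 6 (step 4): P = [1, 5, 6] / [3];  Q = [1, 2, 4] / [3]
  Insert 2 (step 5): P = [1, 2, 6] / [3, 5];  Q = [1, 2, 4] / [3, 5]
  Insert 7 (step 6): P = [1, 2, 6, 7] / [3, 5];  Q = [1, 2, 4, 6] / [3, 5]
  Insert 4 (step 7): P = [1, 2, 4, 7] / [3, 5, 6];  Q = [1, 2, 4, 6] / [3, 5, 7]
Final shape: (4, 3).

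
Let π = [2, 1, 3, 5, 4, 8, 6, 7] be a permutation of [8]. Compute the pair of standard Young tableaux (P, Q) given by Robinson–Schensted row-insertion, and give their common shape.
P = [1, 3, 4, 6, 7] / [2, 5, 8];  Q = [1, 3, 4, 6, 8] / [2, 5, 7];  common shape = (5, 3)

Row-insert the values π_1, π_2, … into P one at a time, bumping the leftmost entry strictly greater than the inserted value down to the next row. The recording tableau Q records, in position (i, j), the step at which that cell was added to P.
  Insert 2 (step 1): P = [2];  Q = [1]
  Insert 1 (step 2): P = [1] / [2];  Q = [1] / [2]
  Insert 3 (step 3): P = [1, 3] / [2];  Q = [1, 3] / [2]
  Insert 5 (step 4): P = [1, 3, 5] / [2];  Q = [1, 3, 4] / [2]
  Insert 4 (step 5): P = [1, 3, 4] / [2, 5];  Q = [1, 3, 4] / [2, 5]
  Insert 8 (step 6): P = [1, 3, 4, 8] / [2, 5];  Q = [1, 3, 4, 6] / [2, 5]
  Insert 6 (step 7): P = [1, 3, 4, 6] / [2, 5, 8];  Q = [1, 3, 4, 6] / [2, 5, 7]
  Insert 7 (step 8): P = [1, 3, 4, 6, 7] / [2, 5, 8];  Q = [1, 3, 4, 6, 8] / [2, 5, 7]
Final shape: (5, 3).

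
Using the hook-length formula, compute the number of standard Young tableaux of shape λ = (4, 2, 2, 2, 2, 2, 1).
# SYT of shape (4, 2, 2, 2, 2, 2, 1) = 27027

Hook-length formula: f^λ = n! / Π hook(c), product over all cells c of the Young diagram. For λ = (4, 2, 2, 2, 2, 2, 1), n = 15 boxes. Hook lengths by row (left-to-right, top-to-bottom): [10, 8, 2, 1]; [7, 5]; [6, 4]; [5, 3]; [4, 2]; [3, 1]; [1]. Product of hooks = 48384000. So f^λ = 15! / 48384000 = 1307674368000 / 48384000 = 27027.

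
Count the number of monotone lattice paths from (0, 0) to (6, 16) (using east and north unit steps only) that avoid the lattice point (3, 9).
Number of paths = 48213

Total paths from (0, 0) to (6, 16): C(22, 6) = 74613. Paths through (3, 9): (paths (0, 0) → (3, 9)) × (paths (3, 9) → (6, 16)) = C(12, 3) · C(10, 3) = 220 · 120 = 26400. Avoidance count = 74613 − 26400 = 48213.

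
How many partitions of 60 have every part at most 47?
p(60, parts ≤ 47) = 966195

Use the recurrence p(n, m) = p(n, m−1) + p(n−m, m): either the largest part is < m (count p(n, m−1)) or the largest part is exactly m (remove one copy of m, count p(n−m, m)). With p(0, ·) = 1 this gives p(60, parts ≤ 47) = 966195. (By conjugating Young diagrams, this also counts partitions of 60 into at most 47 parts.)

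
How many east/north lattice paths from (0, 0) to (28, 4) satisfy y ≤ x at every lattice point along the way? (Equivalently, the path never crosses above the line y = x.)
Number of paths = 31000

By the reflection principle (André's argument), the number of monotone paths to (28, 4) with n ≤ m that never go above y = x is C(32, 28) − C(32, 29) = 35960 − 4960 = 31000.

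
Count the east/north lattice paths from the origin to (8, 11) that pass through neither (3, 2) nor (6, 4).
Number of paths = 51602

Inclusion–exclusion. Total paths: C(19, 8) = 75582. Through P₁: C(5, 3)·C(14, 5) = 20020. Through P₂: C(10, 6)·C(9, 2) = 7560. Since P₁ is strictly southwest of P₂, a monotone path through both must visit P₁ then P₂; paths through both = C(5, 3)·C(5, 3)·C(9, 2) = 3600. Avoid both = 75582 − 20020 − 7560 + 3600 = 51602.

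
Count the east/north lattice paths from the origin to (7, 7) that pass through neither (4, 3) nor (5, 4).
Number of paths = 1647

Inclusion–exclusion. Total paths: C(14, 7) = 3432. Through P₁: C(7, 4)·C(7, 3) = 1225. Through P₂: C(9, 5)·C(5, 2) = 1260. Since P₁ is strictly southwest of P₂, a monotone path through both must visit P₁ then P₂; paths through both = C(7, 4)·C(2, 1)·C(5, 2) = 700. Avoid both = 3432 − 1225 − 1260 + 700 = 1647.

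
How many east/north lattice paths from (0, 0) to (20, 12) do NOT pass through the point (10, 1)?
Number of paths = 221912964

Total paths from (0, 0) to (20, 12): C(32, 20) = 225792840. Paths through (10, 1): (paths (0, 0) → (10, 1)) × (paths (10, 1) → (20, 12)) = C(11, 10) · C(21, 10) = 11 · 352716 = 3879876. Avoidance count = 225792840 − 3879876 = 221912964.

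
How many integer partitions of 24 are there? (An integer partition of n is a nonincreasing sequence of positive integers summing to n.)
p(24) = 1575

Compute p(n) via the recurrence p(n, m) = p(n, m−1) + p(n−m, m), where p(n, m) counts partitions of n with all parts ≤ m and p(n) = p(n, n). The base cases are p(0, m) = 1 and p(n, 0) = 0 for n > 0. Filling the table yields p(24) = 1575. (Euler's pentagonal recurrence is an alternative.)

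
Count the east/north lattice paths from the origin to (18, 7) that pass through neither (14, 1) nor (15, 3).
Number of paths = 450565

Inclusion–exclusion. Total paths: C(25, 18) = 480700. Through P₁: C(15, 14)·C(10, 4) = 3150. Through P₂: C(18, 15)·C(7, 3) = 28560. Since P₁ is strictly southwest of P₂, a monotone path through both must visit P₁ then P₂; paths through both = C(15, 14)·C(3, 1)·C(7, 3) = 1575. Avoid both = 480700 − 3150 − 28560 + 1575 = 450565.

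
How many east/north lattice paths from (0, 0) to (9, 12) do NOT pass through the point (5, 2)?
Number of paths = 272909

Total paths from (0, 0) to (9, 12): C(21, 9) = 293930. Paths through (5, 2): (paths (0, 0) → (5, 2)) × (paths (5, 2) → (9, 12)) = C(7, 5) · C(14, 4) = 21 · 1001 = 21021. Avoidance count = 293930 − 21021 = 272909.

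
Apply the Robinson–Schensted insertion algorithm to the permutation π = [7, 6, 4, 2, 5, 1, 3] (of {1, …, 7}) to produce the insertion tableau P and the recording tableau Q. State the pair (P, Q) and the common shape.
P = [1, 3] / [2, 5] / [4] / [6] / [7];  Q = [1, 5] / [2, 7] / [3] / [4] / [6];  common shape = (2, 2, 1, 1, 1)

Row-insert the values π_1, π_2, … into P one at a time, bumping the leftmost entry strictly greater than the inserted value down to the next row. The recording tableau Q records, in position (i, j), the step at which that cell was added to P.
  Insert 7 (step 1): P = [7];  Q = [1]
  Insert 6 (step 2): P = [6] / [7];  Q = [1] / [2]
  Insert 4 (step 3): P = [4] / [6] / [7];  Q = [1] / [2] / [3]
  Insert 2 (step 4): P = [2] / [4] / [6] / [7];  Q = [1] / [2] / [3] / [4]
  Insert 5 (step 5): P = [2, 5] / [4] / [6] / [7];  Q = [1, 5] / [2] / [3] / [4]
  Insert 1 (step 6): P = [1, 5] / [2] / [4] / [6] / [7];  Q = [1, 5] / [2] / [3] / [4] / [6]
  Insert 3 (step 7): P = [1, 3] / [2, 5] / [4] / [6] / [7];  Q = [1, 5] / [2, 7] / [3] / [4] / [6]
Final shape: (2, 2, 1, 1, 1).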